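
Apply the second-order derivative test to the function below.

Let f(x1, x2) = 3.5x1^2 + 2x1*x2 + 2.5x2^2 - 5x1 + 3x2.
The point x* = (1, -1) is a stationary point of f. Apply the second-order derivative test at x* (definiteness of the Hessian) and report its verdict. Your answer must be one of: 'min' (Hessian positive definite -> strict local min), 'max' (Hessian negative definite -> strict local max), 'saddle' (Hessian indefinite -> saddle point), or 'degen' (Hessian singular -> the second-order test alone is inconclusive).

Compute the Hessian H = grad^2 f:
  H = [[7, 2], [2, 5]]
Verify stationarity: grad f(x*) = H x* + g = (0, 0).
Eigenvalues of H: 3.7639, 8.2361.
Both eigenvalues > 0, so H is positive definite -> x* is a strict local min.

min


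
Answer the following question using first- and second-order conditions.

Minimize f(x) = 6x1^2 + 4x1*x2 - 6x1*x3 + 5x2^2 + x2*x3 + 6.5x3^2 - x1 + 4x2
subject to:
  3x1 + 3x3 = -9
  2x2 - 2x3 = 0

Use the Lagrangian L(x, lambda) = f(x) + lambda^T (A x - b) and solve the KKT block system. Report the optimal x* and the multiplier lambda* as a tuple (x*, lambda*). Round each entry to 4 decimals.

Form the Lagrangian:
  L(x, lambda) = (1/2) x^T Q x + c^T x + lambda^T (A x - b)
Stationarity (grad_x L = 0): Q x + c + A^T lambda = 0.
Primal feasibility: A x = b.

This gives the KKT block system:
  [ Q   A^T ] [ x     ]   [-c ]
  [ A    0  ] [ lambda ] = [ b ]

Solving the linear system:
  x*      = (-1.8537, -1.1463, -1.1463)
  lambda* = (6.9837, 8.0122)
  f(x*)   = 30.061

x* = (-1.8537, -1.1463, -1.1463), lambda* = (6.9837, 8.0122)


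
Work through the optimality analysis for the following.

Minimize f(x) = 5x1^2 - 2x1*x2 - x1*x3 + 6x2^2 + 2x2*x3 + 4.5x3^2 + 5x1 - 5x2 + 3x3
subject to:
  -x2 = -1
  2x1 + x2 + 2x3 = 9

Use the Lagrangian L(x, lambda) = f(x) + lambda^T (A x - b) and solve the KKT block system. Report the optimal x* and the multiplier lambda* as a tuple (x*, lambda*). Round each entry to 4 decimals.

Form the Lagrangian:
  L(x, lambda) = (1/2) x^T Q x + c^T x + lambda^T (A x - b)
Stationarity (grad_x L = 0): Q x + c + A^T lambda = 0.
Primal feasibility: A x = b.

This gives the KKT block system:
  [ Q   A^T ] [ x     ]   [-c ]
  [ A    0  ] [ lambda ] = [ b ]

Solving the linear system:
  x*      = (2, 1, 2)
  lambda* = (-3.5, -10.5)
  f(x*)   = 51

x* = (2, 1, 2), lambda* = (-3.5, -10.5)


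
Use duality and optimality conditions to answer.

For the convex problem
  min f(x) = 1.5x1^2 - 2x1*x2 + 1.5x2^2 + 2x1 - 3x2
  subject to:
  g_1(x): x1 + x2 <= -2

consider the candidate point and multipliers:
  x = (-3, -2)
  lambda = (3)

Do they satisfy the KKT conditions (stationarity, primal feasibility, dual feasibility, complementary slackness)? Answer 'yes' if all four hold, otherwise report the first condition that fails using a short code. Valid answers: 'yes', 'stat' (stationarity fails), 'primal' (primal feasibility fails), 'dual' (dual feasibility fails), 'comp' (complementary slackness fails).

Gradient of f: grad f(x) = Q x + c = (-3, -3)
Constraint values g_i(x) = a_i^T x - b_i:
  g_1((-3, -2)) = -3
Stationarity residual: grad f(x) + sum_i lambda_i a_i = (0, 0)
  -> stationarity OK
Primal feasibility (all g_i <= 0): OK
Dual feasibility (all lambda_i >= 0): OK
Complementary slackness (lambda_i * g_i(x) = 0 for all i): FAILS

Verdict: the first failing condition is complementary_slackness -> comp.

comp


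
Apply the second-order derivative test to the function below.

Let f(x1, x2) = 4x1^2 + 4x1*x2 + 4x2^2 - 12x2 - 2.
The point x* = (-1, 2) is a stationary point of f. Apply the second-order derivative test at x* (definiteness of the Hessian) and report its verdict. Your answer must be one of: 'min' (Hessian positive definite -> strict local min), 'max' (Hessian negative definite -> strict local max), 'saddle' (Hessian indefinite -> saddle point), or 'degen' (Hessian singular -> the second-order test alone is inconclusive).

Compute the Hessian H = grad^2 f:
  H = [[8, 4], [4, 8]]
Verify stationarity: grad f(x*) = H x* + g = (0, 0).
Eigenvalues of H: 4, 12.
Both eigenvalues > 0, so H is positive definite -> x* is a strict local min.

min


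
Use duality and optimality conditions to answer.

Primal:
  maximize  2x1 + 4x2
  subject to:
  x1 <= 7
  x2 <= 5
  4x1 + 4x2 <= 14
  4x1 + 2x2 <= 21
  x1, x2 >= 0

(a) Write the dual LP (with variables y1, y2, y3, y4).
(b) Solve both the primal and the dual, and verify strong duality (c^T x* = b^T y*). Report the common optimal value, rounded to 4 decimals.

The standard primal-dual pair for 'max c^T x s.t. A x <= b, x >= 0' is:
  Dual:  min b^T y  s.t.  A^T y >= c,  y >= 0.

So the dual LP is:
  minimize  7y1 + 5y2 + 14y3 + 21y4
  subject to:
    y1 + 4y3 + 4y4 >= 2
    y2 + 4y3 + 2y4 >= 4
    y1, y2, y3, y4 >= 0

Solving the primal: x* = (0, 3.5).
  primal value c^T x* = 14.
Solving the dual: y* = (0, 0, 1, 0).
  dual value b^T y* = 14.
Strong duality: c^T x* = b^T y*. Confirmed.

14


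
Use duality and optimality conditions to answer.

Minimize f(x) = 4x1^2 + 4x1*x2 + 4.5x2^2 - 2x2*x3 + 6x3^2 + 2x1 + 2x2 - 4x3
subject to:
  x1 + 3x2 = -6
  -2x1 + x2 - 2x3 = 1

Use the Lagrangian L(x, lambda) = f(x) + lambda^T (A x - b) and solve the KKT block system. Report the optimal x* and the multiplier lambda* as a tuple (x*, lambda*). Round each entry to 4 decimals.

Form the Lagrangian:
  L(x, lambda) = (1/2) x^T Q x + c^T x + lambda^T (A x - b)
Stationarity (grad_x L = 0): Q x + c + A^T lambda = 0.
Primal feasibility: A x = b.

This gives the KKT block system:
  [ Q   A^T ] [ x     ]   [-c ]
  [ A    0  ] [ lambda ] = [ b ]

Solving the linear system:
  x*      = (-0.9158, -1.6947, -0.4316)
  lambda* = (6.3158, -2.8947)
  f(x*)   = 18.6474

x* = (-0.9158, -1.6947, -0.4316), lambda* = (6.3158, -2.8947)


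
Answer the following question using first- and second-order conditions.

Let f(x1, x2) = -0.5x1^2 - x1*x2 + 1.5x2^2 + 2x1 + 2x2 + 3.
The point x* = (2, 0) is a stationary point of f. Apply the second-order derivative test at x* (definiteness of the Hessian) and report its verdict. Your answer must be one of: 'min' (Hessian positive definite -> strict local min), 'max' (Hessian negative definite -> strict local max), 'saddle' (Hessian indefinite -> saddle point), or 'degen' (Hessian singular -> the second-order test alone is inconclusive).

Compute the Hessian H = grad^2 f:
  H = [[-1, -1], [-1, 3]]
Verify stationarity: grad f(x*) = H x* + g = (0, 0).
Eigenvalues of H: -1.2361, 3.2361.
Eigenvalues have mixed signs, so H is indefinite -> x* is a saddle point.

saddle


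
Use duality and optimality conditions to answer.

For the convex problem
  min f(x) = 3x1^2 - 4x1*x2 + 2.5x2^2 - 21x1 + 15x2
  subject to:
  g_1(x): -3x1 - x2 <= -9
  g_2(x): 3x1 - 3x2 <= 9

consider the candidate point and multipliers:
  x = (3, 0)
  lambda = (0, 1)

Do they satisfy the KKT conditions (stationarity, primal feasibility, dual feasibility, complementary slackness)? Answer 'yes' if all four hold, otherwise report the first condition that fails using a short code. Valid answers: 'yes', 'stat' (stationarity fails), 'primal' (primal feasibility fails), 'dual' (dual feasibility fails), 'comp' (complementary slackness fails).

Gradient of f: grad f(x) = Q x + c = (-3, 3)
Constraint values g_i(x) = a_i^T x - b_i:
  g_1((3, 0)) = 0
  g_2((3, 0)) = 0
Stationarity residual: grad f(x) + sum_i lambda_i a_i = (0, 0)
  -> stationarity OK
Primal feasibility (all g_i <= 0): OK
Dual feasibility (all lambda_i >= 0): OK
Complementary slackness (lambda_i * g_i(x) = 0 for all i): OK

Verdict: yes, KKT holds.

yes


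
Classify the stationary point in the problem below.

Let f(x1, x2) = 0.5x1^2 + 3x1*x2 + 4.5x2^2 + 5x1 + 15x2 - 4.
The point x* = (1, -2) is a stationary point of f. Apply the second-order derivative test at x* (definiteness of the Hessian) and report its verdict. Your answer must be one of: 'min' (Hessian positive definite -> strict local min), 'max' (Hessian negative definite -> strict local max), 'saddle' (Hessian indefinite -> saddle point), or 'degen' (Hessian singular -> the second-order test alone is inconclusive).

Compute the Hessian H = grad^2 f:
  H = [[1, 3], [3, 9]]
Verify stationarity: grad f(x*) = H x* + g = (0, 0).
Eigenvalues of H: 0, 10.
H has a zero eigenvalue (singular; positive semidefinite but not definite), so H is neither positive definite, negative definite, nor indefinite. The second-order test alone is inconclusive -> degen.
(Indeed, f is constant along the null direction of H through x*, so x* is not a strict local extremum.)

degen


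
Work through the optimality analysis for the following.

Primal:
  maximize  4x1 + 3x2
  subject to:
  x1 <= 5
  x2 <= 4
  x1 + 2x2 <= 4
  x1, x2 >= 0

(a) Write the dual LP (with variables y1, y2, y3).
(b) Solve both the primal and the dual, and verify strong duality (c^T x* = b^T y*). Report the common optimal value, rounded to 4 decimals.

The standard primal-dual pair for 'max c^T x s.t. A x <= b, x >= 0' is:
  Dual:  min b^T y  s.t.  A^T y >= c,  y >= 0.

So the dual LP is:
  minimize  5y1 + 4y2 + 4y3
  subject to:
    y1 + y3 >= 4
    y2 + 2y3 >= 3
    y1, y2, y3 >= 0

Solving the primal: x* = (4, 0).
  primal value c^T x* = 16.
Solving the dual: y* = (0, 0, 4).
  dual value b^T y* = 16.
Strong duality: c^T x* = b^T y*. Confirmed.

16


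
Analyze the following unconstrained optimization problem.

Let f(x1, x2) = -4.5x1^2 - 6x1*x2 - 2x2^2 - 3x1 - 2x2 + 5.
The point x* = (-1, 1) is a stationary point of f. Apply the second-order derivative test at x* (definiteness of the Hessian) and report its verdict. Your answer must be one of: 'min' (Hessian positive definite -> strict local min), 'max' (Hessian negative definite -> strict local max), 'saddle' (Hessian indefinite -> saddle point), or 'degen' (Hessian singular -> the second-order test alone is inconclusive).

Compute the Hessian H = grad^2 f:
  H = [[-9, -6], [-6, -4]]
Verify stationarity: grad f(x*) = H x* + g = (0, 0).
Eigenvalues of H: -13, 0.
H has a zero eigenvalue (singular; negative semidefinite but not definite), so H is neither positive definite, negative definite, nor indefinite. The second-order test alone is inconclusive -> degen.
(Indeed, f is constant along the null direction of H through x*, so x* is not a strict local extremum.)

degen


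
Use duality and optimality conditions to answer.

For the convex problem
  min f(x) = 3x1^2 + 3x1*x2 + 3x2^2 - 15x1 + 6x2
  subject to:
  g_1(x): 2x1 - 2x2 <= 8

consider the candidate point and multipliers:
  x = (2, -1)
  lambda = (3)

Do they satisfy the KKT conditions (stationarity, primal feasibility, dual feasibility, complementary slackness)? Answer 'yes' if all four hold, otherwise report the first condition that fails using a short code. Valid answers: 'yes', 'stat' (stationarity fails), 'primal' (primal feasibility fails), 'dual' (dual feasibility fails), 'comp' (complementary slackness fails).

Gradient of f: grad f(x) = Q x + c = (-6, 6)
Constraint values g_i(x) = a_i^T x - b_i:
  g_1((2, -1)) = -2
Stationarity residual: grad f(x) + sum_i lambda_i a_i = (0, 0)
  -> stationarity OK
Primal feasibility (all g_i <= 0): OK
Dual feasibility (all lambda_i >= 0): OK
Complementary slackness (lambda_i * g_i(x) = 0 for all i): FAILS

Verdict: the first failing condition is complementary_slackness -> comp.

comp


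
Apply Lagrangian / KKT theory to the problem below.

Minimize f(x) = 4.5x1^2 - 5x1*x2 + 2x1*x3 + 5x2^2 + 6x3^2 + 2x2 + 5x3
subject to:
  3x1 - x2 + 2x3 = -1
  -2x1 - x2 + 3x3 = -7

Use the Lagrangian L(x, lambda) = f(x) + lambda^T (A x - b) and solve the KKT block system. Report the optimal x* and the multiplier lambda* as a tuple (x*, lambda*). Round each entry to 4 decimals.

Form the Lagrangian:
  L(x, lambda) = (1/2) x^T Q x + c^T x + lambda^T (A x - b)
Stationarity (grad_x L = 0): Q x + c + A^T lambda = 0.
Primal feasibility: A x = b.

This gives the KKT block system:
  [ Q   A^T ] [ x     ]   [-c ]
  [ A    0  ] [ lambda ] = [ b ]

Solving the linear system:
  x*      = (0.8978, 0.6718, -1.5109)
  lambda* = (1.3515, 2.8772)
  f(x*)   = 7.6406

x* = (0.8978, 0.6718, -1.5109), lambda* = (1.3515, 2.8772)


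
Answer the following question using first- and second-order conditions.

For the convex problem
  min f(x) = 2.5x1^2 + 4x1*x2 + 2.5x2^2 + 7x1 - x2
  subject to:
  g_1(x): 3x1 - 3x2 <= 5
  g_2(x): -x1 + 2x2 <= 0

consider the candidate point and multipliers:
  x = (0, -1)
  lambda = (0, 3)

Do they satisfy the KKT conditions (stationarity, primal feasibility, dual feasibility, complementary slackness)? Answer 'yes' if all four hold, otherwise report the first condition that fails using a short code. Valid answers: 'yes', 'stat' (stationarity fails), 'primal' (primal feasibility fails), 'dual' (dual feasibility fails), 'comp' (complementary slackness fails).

Gradient of f: grad f(x) = Q x + c = (3, -6)
Constraint values g_i(x) = a_i^T x - b_i:
  g_1((0, -1)) = -2
  g_2((0, -1)) = -2
Stationarity residual: grad f(x) + sum_i lambda_i a_i = (0, 0)
  -> stationarity OK
Primal feasibility (all g_i <= 0): OK
Dual feasibility (all lambda_i >= 0): OK
Complementary slackness (lambda_i * g_i(x) = 0 for all i): FAILS

Verdict: the first failing condition is complementary_slackness -> comp.

comp


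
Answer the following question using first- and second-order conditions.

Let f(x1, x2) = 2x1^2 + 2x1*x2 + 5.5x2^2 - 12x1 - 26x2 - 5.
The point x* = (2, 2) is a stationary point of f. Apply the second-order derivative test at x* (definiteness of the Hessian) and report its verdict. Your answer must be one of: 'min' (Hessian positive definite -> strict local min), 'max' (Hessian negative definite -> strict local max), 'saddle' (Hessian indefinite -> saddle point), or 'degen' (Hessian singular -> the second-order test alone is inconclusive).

Compute the Hessian H = grad^2 f:
  H = [[4, 2], [2, 11]]
Verify stationarity: grad f(x*) = H x* + g = (0, 0).
Eigenvalues of H: 3.4689, 11.5311.
Both eigenvalues > 0, so H is positive definite -> x* is a strict local min.

min


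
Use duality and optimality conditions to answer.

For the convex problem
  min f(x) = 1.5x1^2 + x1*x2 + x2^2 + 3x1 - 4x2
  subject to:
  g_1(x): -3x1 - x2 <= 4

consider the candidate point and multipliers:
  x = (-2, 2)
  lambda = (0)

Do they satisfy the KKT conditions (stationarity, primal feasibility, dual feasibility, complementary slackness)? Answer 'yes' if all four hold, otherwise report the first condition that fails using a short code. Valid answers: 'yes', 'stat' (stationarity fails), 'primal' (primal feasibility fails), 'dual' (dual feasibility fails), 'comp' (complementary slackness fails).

Gradient of f: grad f(x) = Q x + c = (-1, -2)
Constraint values g_i(x) = a_i^T x - b_i:
  g_1((-2, 2)) = 0
Stationarity residual: grad f(x) + sum_i lambda_i a_i = (-1, -2)
  -> stationarity FAILS
Primal feasibility (all g_i <= 0): OK
Dual feasibility (all lambda_i >= 0): OK
Complementary slackness (lambda_i * g_i(x) = 0 for all i): OK

Verdict: the first failing condition is stationarity -> stat.

stat


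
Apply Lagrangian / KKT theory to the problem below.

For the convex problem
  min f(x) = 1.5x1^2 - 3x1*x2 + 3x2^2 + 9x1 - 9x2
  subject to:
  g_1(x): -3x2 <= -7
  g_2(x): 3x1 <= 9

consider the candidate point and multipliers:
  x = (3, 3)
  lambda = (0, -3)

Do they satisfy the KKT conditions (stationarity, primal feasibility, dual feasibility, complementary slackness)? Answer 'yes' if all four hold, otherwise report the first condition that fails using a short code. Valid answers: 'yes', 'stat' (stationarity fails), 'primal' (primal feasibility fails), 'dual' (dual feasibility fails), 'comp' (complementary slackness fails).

Gradient of f: grad f(x) = Q x + c = (9, 0)
Constraint values g_i(x) = a_i^T x - b_i:
  g_1((3, 3)) = -2
  g_2((3, 3)) = 0
Stationarity residual: grad f(x) + sum_i lambda_i a_i = (0, 0)
  -> stationarity OK
Primal feasibility (all g_i <= 0): OK
Dual feasibility (all lambda_i >= 0): FAILS
Complementary slackness (lambda_i * g_i(x) = 0 for all i): OK

Verdict: the first failing condition is dual_feasibility -> dual.

dual


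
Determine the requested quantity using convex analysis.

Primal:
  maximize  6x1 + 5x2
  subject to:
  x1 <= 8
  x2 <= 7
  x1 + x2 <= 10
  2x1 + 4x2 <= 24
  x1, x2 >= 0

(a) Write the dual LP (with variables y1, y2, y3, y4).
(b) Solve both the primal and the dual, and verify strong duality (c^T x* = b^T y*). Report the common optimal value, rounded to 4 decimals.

The standard primal-dual pair for 'max c^T x s.t. A x <= b, x >= 0' is:
  Dual:  min b^T y  s.t.  A^T y >= c,  y >= 0.

So the dual LP is:
  minimize  8y1 + 7y2 + 10y3 + 24y4
  subject to:
    y1 + y3 + 2y4 >= 6
    y2 + y3 + 4y4 >= 5
    y1, y2, y3, y4 >= 0

Solving the primal: x* = (8, 2).
  primal value c^T x* = 58.
Solving the dual: y* = (3.5, 0, 0, 1.25).
  dual value b^T y* = 58.
Strong duality: c^T x* = b^T y*. Confirmed.

58


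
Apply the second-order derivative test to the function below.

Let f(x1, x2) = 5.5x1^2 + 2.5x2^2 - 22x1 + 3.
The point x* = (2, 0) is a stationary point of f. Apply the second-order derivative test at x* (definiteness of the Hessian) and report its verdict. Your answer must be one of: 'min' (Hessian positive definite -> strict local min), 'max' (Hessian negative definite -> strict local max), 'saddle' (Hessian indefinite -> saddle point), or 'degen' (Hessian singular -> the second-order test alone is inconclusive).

Compute the Hessian H = grad^2 f:
  H = [[11, 0], [0, 5]]
Verify stationarity: grad f(x*) = H x* + g = (0, 0).
Eigenvalues of H: 5, 11.
Both eigenvalues > 0, so H is positive definite -> x* is a strict local min.

min


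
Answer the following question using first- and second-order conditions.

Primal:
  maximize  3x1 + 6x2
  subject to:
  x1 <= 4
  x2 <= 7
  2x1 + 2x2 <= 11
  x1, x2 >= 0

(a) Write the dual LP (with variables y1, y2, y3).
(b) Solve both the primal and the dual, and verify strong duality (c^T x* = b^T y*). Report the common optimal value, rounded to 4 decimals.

The standard primal-dual pair for 'max c^T x s.t. A x <= b, x >= 0' is:
  Dual:  min b^T y  s.t.  A^T y >= c,  y >= 0.

So the dual LP is:
  minimize  4y1 + 7y2 + 11y3
  subject to:
    y1 + 2y3 >= 3
    y2 + 2y3 >= 6
    y1, y2, y3 >= 0

Solving the primal: x* = (0, 5.5).
  primal value c^T x* = 33.
Solving the dual: y* = (0, 0, 3).
  dual value b^T y* = 33.
Strong duality: c^T x* = b^T y*. Confirmed.

33


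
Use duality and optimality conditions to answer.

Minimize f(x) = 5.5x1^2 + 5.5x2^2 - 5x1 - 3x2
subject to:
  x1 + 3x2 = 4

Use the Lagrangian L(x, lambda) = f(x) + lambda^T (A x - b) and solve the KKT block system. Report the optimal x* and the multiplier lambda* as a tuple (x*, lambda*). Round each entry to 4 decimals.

Form the Lagrangian:
  L(x, lambda) = (1/2) x^T Q x + c^T x + lambda^T (A x - b)
Stationarity (grad_x L = 0): Q x + c + A^T lambda = 0.
Primal feasibility: A x = b.

This gives the KKT block system:
  [ Q   A^T ] [ x     ]   [-c ]
  [ A    0  ] [ lambda ] = [ b ]

Solving the linear system:
  x*      = (0.7273, 1.0909)
  lambda* = (-3)
  f(x*)   = 2.5455

x* = (0.7273, 1.0909), lambda* = (-3)


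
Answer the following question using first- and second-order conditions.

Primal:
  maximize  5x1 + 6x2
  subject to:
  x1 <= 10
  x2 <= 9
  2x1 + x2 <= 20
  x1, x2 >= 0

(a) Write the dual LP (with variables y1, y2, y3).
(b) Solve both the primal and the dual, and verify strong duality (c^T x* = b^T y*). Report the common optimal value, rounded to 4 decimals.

The standard primal-dual pair for 'max c^T x s.t. A x <= b, x >= 0' is:
  Dual:  min b^T y  s.t.  A^T y >= c,  y >= 0.

So the dual LP is:
  minimize  10y1 + 9y2 + 20y3
  subject to:
    y1 + 2y3 >= 5
    y2 + y3 >= 6
    y1, y2, y3 >= 0

Solving the primal: x* = (5.5, 9).
  primal value c^T x* = 81.5.
Solving the dual: y* = (0, 3.5, 2.5).
  dual value b^T y* = 81.5.
Strong duality: c^T x* = b^T y*. Confirmed.

81.5


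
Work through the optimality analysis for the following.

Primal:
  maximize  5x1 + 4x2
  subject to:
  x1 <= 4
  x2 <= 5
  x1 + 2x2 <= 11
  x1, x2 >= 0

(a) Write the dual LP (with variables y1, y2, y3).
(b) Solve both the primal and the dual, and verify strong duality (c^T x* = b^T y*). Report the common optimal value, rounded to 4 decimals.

The standard primal-dual pair for 'max c^T x s.t. A x <= b, x >= 0' is:
  Dual:  min b^T y  s.t.  A^T y >= c,  y >= 0.

So the dual LP is:
  minimize  4y1 + 5y2 + 11y3
  subject to:
    y1 + y3 >= 5
    y2 + 2y3 >= 4
    y1, y2, y3 >= 0

Solving the primal: x* = (4, 3.5).
  primal value c^T x* = 34.
Solving the dual: y* = (3, 0, 2).
  dual value b^T y* = 34.
Strong duality: c^T x* = b^T y*. Confirmed.

34


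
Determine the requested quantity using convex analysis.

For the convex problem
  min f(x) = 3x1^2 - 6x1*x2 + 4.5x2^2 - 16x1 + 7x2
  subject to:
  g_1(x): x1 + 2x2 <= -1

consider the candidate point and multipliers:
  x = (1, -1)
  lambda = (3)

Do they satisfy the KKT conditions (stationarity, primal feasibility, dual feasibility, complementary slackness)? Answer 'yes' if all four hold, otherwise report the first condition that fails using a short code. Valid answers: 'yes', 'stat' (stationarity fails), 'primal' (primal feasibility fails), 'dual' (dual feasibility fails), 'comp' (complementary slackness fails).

Gradient of f: grad f(x) = Q x + c = (-4, -8)
Constraint values g_i(x) = a_i^T x - b_i:
  g_1((1, -1)) = 0
Stationarity residual: grad f(x) + sum_i lambda_i a_i = (-1, -2)
  -> stationarity FAILS
Primal feasibility (all g_i <= 0): OK
Dual feasibility (all lambda_i >= 0): OK
Complementary slackness (lambda_i * g_i(x) = 0 for all i): OK

Verdict: the first failing condition is stationarity -> stat.

stat


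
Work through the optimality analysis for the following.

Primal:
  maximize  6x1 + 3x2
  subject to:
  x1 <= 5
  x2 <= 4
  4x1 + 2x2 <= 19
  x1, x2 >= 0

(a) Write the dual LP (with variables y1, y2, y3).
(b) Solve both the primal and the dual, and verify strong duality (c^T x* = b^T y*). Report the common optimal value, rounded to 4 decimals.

The standard primal-dual pair for 'max c^T x s.t. A x <= b, x >= 0' is:
  Dual:  min b^T y  s.t.  A^T y >= c,  y >= 0.

So the dual LP is:
  minimize  5y1 + 4y2 + 19y3
  subject to:
    y1 + 4y3 >= 6
    y2 + 2y3 >= 3
    y1, y2, y3 >= 0

Solving the primal: x* = (4.75, 0).
  primal value c^T x* = 28.5.
Solving the dual: y* = (0, 0, 1.5).
  dual value b^T y* = 28.5.
Strong duality: c^T x* = b^T y*. Confirmed.

28.5


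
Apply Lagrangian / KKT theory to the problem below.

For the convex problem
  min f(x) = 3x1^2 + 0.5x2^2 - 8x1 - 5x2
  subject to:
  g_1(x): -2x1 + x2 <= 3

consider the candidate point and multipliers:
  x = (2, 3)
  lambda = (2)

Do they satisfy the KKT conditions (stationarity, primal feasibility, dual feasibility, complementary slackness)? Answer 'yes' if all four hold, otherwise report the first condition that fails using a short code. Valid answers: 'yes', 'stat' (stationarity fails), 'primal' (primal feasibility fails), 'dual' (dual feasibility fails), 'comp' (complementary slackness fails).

Gradient of f: grad f(x) = Q x + c = (4, -2)
Constraint values g_i(x) = a_i^T x - b_i:
  g_1((2, 3)) = -4
Stationarity residual: grad f(x) + sum_i lambda_i a_i = (0, 0)
  -> stationarity OK
Primal feasibility (all g_i <= 0): OK
Dual feasibility (all lambda_i >= 0): OK
Complementary slackness (lambda_i * g_i(x) = 0 for all i): FAILS

Verdict: the first failing condition is complementary_slackness -> comp.

comp


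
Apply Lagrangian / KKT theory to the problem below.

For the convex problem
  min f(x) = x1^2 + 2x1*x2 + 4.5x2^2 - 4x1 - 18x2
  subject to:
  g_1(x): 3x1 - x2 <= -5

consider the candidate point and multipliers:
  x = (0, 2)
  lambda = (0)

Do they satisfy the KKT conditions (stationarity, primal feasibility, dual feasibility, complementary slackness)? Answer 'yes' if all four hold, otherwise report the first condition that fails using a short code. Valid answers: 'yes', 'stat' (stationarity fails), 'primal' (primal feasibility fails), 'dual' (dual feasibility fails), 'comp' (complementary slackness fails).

Gradient of f: grad f(x) = Q x + c = (0, 0)
Constraint values g_i(x) = a_i^T x - b_i:
  g_1((0, 2)) = 3
Stationarity residual: grad f(x) + sum_i lambda_i a_i = (0, 0)
  -> stationarity OK
Primal feasibility (all g_i <= 0): FAILS
Dual feasibility (all lambda_i >= 0): OK
Complementary slackness (lambda_i * g_i(x) = 0 for all i): OK

Verdict: the first failing condition is primal_feasibility -> primal.

primal


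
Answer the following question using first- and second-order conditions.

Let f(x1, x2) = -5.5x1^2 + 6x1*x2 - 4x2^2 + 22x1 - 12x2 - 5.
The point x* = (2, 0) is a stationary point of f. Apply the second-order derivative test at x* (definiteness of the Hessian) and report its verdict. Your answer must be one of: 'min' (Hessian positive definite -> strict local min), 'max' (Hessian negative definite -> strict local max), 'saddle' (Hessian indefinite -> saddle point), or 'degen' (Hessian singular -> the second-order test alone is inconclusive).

Compute the Hessian H = grad^2 f:
  H = [[-11, 6], [6, -8]]
Verify stationarity: grad f(x*) = H x* + g = (0, 0).
Eigenvalues of H: -15.6847, -3.3153.
Both eigenvalues < 0, so H is negative definite -> x* is a strict local max.

max


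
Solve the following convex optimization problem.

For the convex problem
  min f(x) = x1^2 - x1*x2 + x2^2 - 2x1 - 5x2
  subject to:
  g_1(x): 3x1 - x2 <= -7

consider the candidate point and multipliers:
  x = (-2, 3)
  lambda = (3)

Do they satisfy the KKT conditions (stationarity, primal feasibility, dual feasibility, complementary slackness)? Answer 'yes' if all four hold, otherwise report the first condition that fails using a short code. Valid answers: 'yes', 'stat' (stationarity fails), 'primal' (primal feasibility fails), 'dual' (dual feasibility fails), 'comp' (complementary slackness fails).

Gradient of f: grad f(x) = Q x + c = (-9, 3)
Constraint values g_i(x) = a_i^T x - b_i:
  g_1((-2, 3)) = -2
Stationarity residual: grad f(x) + sum_i lambda_i a_i = (0, 0)
  -> stationarity OK
Primal feasibility (all g_i <= 0): OK
Dual feasibility (all lambda_i >= 0): OK
Complementary slackness (lambda_i * g_i(x) = 0 for all i): FAILS

Verdict: the first failing condition is complementary_slackness -> comp.

comp


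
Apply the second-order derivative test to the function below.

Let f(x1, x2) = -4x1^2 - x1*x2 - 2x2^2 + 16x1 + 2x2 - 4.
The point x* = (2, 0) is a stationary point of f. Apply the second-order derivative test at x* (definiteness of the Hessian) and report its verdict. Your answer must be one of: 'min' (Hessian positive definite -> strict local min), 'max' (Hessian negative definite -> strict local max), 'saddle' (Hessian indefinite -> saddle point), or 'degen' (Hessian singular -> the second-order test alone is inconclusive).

Compute the Hessian H = grad^2 f:
  H = [[-8, -1], [-1, -4]]
Verify stationarity: grad f(x*) = H x* + g = (0, 0).
Eigenvalues of H: -8.2361, -3.7639.
Both eigenvalues < 0, so H is negative definite -> x* is a strict local max.

max


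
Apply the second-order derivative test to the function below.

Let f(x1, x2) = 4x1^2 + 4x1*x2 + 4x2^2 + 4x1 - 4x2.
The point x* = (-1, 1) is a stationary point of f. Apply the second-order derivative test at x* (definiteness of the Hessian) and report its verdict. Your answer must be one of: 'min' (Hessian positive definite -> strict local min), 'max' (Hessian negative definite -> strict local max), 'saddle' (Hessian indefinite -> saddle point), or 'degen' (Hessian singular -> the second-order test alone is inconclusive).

Compute the Hessian H = grad^2 f:
  H = [[8, 4], [4, 8]]
Verify stationarity: grad f(x*) = H x* + g = (0, 0).
Eigenvalues of H: 4, 12.
Both eigenvalues > 0, so H is positive definite -> x* is a strict local min.

min


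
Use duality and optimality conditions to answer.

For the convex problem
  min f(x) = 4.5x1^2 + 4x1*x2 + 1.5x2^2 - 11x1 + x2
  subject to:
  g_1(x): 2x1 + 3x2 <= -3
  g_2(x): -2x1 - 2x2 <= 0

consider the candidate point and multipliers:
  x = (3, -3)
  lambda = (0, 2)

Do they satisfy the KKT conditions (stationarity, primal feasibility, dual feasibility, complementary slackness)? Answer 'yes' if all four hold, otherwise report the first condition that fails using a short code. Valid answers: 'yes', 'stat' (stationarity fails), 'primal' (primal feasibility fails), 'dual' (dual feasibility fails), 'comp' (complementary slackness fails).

Gradient of f: grad f(x) = Q x + c = (4, 4)
Constraint values g_i(x) = a_i^T x - b_i:
  g_1((3, -3)) = 0
  g_2((3, -3)) = 0
Stationarity residual: grad f(x) + sum_i lambda_i a_i = (0, 0)
  -> stationarity OK
Primal feasibility (all g_i <= 0): OK
Dual feasibility (all lambda_i >= 0): OK
Complementary slackness (lambda_i * g_i(x) = 0 for all i): OK

Verdict: yes, KKT holds.

yes


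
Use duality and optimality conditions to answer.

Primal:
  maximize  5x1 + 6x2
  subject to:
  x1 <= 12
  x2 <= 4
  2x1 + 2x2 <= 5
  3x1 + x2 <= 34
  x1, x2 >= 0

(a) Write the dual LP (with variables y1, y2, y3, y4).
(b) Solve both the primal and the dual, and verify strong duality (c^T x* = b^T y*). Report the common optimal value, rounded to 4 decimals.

The standard primal-dual pair for 'max c^T x s.t. A x <= b, x >= 0' is:
  Dual:  min b^T y  s.t.  A^T y >= c,  y >= 0.

So the dual LP is:
  minimize  12y1 + 4y2 + 5y3 + 34y4
  subject to:
    y1 + 2y3 + 3y4 >= 5
    y2 + 2y3 + y4 >= 6
    y1, y2, y3, y4 >= 0

Solving the primal: x* = (0, 2.5).
  primal value c^T x* = 15.
Solving the dual: y* = (0, 0, 3, 0).
  dual value b^T y* = 15.
Strong duality: c^T x* = b^T y*. Confirmed.

15


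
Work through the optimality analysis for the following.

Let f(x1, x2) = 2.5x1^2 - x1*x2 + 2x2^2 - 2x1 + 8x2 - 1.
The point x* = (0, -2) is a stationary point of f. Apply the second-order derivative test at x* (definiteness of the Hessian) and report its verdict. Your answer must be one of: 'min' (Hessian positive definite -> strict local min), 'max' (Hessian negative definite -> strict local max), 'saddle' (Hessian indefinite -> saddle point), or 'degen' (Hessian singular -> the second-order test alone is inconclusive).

Compute the Hessian H = grad^2 f:
  H = [[5, -1], [-1, 4]]
Verify stationarity: grad f(x*) = H x* + g = (0, 0).
Eigenvalues of H: 3.382, 5.618.
Both eigenvalues > 0, so H is positive definite -> x* is a strict local min.

min


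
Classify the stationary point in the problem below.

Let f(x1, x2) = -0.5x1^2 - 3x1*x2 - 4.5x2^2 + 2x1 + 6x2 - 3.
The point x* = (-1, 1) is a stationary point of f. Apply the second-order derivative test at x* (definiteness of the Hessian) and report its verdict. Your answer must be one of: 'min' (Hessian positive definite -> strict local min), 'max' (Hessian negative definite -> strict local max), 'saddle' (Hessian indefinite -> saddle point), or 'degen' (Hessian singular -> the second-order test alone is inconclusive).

Compute the Hessian H = grad^2 f:
  H = [[-1, -3], [-3, -9]]
Verify stationarity: grad f(x*) = H x* + g = (0, 0).
Eigenvalues of H: -10, 0.
H has a zero eigenvalue (singular; negative semidefinite but not definite), so H is neither positive definite, negative definite, nor indefinite. The second-order test alone is inconclusive -> degen.
(Indeed, f is constant along the null direction of H through x*, so x* is not a strict local extremum.)

degen


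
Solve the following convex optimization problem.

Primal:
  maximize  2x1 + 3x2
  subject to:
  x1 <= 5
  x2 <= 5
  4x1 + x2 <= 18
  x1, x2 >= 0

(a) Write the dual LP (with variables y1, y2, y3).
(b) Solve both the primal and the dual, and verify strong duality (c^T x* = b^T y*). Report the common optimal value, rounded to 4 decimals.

The standard primal-dual pair for 'max c^T x s.t. A x <= b, x >= 0' is:
  Dual:  min b^T y  s.t.  A^T y >= c,  y >= 0.

So the dual LP is:
  minimize  5y1 + 5y2 + 18y3
  subject to:
    y1 + 4y3 >= 2
    y2 + y3 >= 3
    y1, y2, y3 >= 0

Solving the primal: x* = (3.25, 5).
  primal value c^T x* = 21.5.
Solving the dual: y* = (0, 2.5, 0.5).
  dual value b^T y* = 21.5.
Strong duality: c^T x* = b^T y*. Confirmed.

21.5


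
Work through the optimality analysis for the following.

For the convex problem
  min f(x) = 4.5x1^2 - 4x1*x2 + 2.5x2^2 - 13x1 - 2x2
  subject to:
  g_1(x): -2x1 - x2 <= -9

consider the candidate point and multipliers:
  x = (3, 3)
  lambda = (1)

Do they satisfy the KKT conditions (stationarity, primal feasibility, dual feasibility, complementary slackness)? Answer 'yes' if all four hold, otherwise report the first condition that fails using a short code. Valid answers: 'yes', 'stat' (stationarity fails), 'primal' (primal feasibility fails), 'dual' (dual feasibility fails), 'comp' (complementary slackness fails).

Gradient of f: grad f(x) = Q x + c = (2, 1)
Constraint values g_i(x) = a_i^T x - b_i:
  g_1((3, 3)) = 0
Stationarity residual: grad f(x) + sum_i lambda_i a_i = (0, 0)
  -> stationarity OK
Primal feasibility (all g_i <= 0): OK
Dual feasibility (all lambda_i >= 0): OK
Complementary slackness (lambda_i * g_i(x) = 0 for all i): OK

Verdict: yes, KKT holds.

yes


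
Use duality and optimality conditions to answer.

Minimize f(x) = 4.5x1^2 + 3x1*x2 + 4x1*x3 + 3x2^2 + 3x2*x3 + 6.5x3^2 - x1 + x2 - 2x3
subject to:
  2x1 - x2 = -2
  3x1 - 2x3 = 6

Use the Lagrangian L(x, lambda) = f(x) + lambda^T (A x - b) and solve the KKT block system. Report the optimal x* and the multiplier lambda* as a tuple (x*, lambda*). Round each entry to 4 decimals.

Form the Lagrangian:
  L(x, lambda) = (1/2) x^T Q x + c^T x + lambda^T (A x - b)
Stationarity (grad_x L = 0): Q x + c + A^T lambda = 0.
Primal feasibility: A x = b.

This gives the KKT block system:
  [ Q   A^T ] [ x     ]   [-c ]
  [ A    0  ] [ lambda ] = [ b ]

Solving the linear system:
  x*      = (0.494, 2.988, -2.259)
  lambda* = (13.6331, -10.2134)
  f(x*)   = 47.7794

x* = (0.494, 2.988, -2.259), lambda* = (13.6331, -10.2134)


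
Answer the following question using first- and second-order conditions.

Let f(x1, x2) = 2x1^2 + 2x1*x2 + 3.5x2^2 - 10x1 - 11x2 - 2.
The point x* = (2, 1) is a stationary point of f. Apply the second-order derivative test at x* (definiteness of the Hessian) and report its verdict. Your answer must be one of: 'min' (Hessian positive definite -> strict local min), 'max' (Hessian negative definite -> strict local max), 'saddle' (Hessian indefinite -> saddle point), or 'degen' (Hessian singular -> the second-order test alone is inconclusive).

Compute the Hessian H = grad^2 f:
  H = [[4, 2], [2, 7]]
Verify stationarity: grad f(x*) = H x* + g = (0, 0).
Eigenvalues of H: 3, 8.
Both eigenvalues > 0, so H is positive definite -> x* is a strict local min.

min


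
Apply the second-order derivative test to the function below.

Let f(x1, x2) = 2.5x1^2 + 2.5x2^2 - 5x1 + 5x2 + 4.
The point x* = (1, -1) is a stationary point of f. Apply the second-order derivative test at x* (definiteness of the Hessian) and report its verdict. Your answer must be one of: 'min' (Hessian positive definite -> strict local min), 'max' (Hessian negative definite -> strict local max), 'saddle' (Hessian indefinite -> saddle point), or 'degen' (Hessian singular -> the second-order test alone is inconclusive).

Compute the Hessian H = grad^2 f:
  H = [[5, 0], [0, 5]]
Verify stationarity: grad f(x*) = H x* + g = (0, 0).
Eigenvalues of H: 5, 5.
Both eigenvalues > 0, so H is positive definite -> x* is a strict local min.

min


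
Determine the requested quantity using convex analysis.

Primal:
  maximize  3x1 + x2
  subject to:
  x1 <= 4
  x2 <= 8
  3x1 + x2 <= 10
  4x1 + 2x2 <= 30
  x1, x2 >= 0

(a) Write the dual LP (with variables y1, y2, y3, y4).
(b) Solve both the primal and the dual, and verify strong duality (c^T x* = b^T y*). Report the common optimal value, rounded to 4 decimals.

The standard primal-dual pair for 'max c^T x s.t. A x <= b, x >= 0' is:
  Dual:  min b^T y  s.t.  A^T y >= c,  y >= 0.

So the dual LP is:
  minimize  4y1 + 8y2 + 10y3 + 30y4
  subject to:
    y1 + 3y3 + 4y4 >= 3
    y2 + y3 + 2y4 >= 1
    y1, y2, y3, y4 >= 0

Solving the primal: x* = (3.3333, 0).
  primal value c^T x* = 10.
Solving the dual: y* = (0, 0, 1, 0).
  dual value b^T y* = 10.
Strong duality: c^T x* = b^T y*. Confirmed.

10


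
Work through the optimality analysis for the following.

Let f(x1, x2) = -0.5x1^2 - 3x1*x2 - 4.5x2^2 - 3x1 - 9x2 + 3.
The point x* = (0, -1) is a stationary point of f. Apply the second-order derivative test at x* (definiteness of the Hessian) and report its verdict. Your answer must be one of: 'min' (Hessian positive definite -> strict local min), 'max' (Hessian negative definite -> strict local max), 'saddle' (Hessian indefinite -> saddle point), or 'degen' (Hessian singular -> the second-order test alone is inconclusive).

Compute the Hessian H = grad^2 f:
  H = [[-1, -3], [-3, -9]]
Verify stationarity: grad f(x*) = H x* + g = (0, 0).
Eigenvalues of H: -10, 0.
H has a zero eigenvalue (singular; negative semidefinite but not definite), so H is neither positive definite, negative definite, nor indefinite. The second-order test alone is inconclusive -> degen.
(Indeed, f is constant along the null direction of H through x*, so x* is not a strict local extremum.)

degen


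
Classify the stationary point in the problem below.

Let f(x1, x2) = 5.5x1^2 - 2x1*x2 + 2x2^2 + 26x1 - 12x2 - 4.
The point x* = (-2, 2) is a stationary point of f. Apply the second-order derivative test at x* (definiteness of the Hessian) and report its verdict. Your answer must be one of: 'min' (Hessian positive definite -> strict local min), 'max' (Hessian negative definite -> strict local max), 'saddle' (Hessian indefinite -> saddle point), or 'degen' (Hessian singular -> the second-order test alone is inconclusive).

Compute the Hessian H = grad^2 f:
  H = [[11, -2], [-2, 4]]
Verify stationarity: grad f(x*) = H x* + g = (0, 0).
Eigenvalues of H: 3.4689, 11.5311.
Both eigenvalues > 0, so H is positive definite -> x* is a strict local min.

min


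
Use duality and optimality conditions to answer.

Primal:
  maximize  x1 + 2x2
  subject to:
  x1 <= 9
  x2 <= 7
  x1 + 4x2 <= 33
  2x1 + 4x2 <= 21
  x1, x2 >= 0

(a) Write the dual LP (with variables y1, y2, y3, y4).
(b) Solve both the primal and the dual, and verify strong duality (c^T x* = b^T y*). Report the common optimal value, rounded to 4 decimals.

The standard primal-dual pair for 'max c^T x s.t. A x <= b, x >= 0' is:
  Dual:  min b^T y  s.t.  A^T y >= c,  y >= 0.

So the dual LP is:
  minimize  9y1 + 7y2 + 33y3 + 21y4
  subject to:
    y1 + y3 + 2y4 >= 1
    y2 + 4y3 + 4y4 >= 2
    y1, y2, y3, y4 >= 0

Solving the primal: x* = (0, 5.25).
  primal value c^T x* = 10.5.
Solving the dual: y* = (0, 0, 0, 0.5).
  dual value b^T y* = 10.5.
Strong duality: c^T x* = b^T y*. Confirmed.

10.5


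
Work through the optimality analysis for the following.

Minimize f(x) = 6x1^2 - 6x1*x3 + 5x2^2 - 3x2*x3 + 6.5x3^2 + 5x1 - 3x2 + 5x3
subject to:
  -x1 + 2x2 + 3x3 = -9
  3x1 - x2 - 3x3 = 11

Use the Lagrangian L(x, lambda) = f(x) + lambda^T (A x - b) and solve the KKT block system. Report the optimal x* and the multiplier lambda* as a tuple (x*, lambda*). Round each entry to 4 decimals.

Form the Lagrangian:
  L(x, lambda) = (1/2) x^T Q x + c^T x + lambda^T (A x - b)
Stationarity (grad_x L = 0): Q x + c + A^T lambda = 0.
Primal feasibility: A x = b.

This gives the KKT block system:
  [ Q   A^T ] [ x     ]   [-c ]
  [ A    0  ] [ lambda ] = [ b ]

Solving the linear system:
  x*      = (1.4136, -0.8272, -1.9773)
  lambda* = (-3.5612, -12.4628)
  f(x*)   = 52.3518

x* = (1.4136, -0.8272, -1.9773), lambda* = (-3.5612, -12.4628)


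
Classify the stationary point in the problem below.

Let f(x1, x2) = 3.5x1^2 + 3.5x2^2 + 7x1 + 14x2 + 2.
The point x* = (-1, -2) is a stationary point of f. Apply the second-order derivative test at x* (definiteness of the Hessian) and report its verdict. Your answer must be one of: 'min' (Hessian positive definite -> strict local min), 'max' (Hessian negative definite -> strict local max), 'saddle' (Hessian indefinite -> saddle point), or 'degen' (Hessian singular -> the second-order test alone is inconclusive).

Compute the Hessian H = grad^2 f:
  H = [[7, 0], [0, 7]]
Verify stationarity: grad f(x*) = H x* + g = (0, 0).
Eigenvalues of H: 7, 7.
Both eigenvalues > 0, so H is positive definite -> x* is a strict local min.

min
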